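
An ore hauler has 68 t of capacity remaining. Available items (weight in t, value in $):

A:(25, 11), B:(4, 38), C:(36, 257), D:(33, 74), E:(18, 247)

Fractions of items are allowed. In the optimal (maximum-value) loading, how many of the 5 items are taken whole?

3

Greedy by value/weight ratio, highest first.
Ratios (sorted): E 13.72, B 9.50, C 7.14, D 2.24, A 0.44
take E (18 @ 247); take B (4 @ 38); take C (36 @ 257); take 10/33 of D → 22.42. Capacity used 68/68.
3 item(s) taken whole; one partial (take 10/33 of D).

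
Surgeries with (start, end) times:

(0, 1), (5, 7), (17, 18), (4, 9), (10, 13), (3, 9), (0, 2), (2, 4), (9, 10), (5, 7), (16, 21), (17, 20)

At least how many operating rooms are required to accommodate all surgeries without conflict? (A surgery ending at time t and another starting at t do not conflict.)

4

starts: [0, 0, 2, 3, 4, 5, 5, 9, 10, 16, 17, 17]
ends:   [1, 2, 4, 7, 7, 9, 9, 10, 13, 18, 20, 21]
s0→1 s0→2 e1→1 e2→0 s2→1 s3→2 e4→1 s4→2 s5→3 s5→4  — peak 4.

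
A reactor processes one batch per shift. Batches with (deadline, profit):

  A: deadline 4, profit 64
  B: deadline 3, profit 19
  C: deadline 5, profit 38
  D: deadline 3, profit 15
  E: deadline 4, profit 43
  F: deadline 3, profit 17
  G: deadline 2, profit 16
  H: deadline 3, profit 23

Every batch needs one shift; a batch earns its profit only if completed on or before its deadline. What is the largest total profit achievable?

Profit order: A=64 E=43 C=38 H=23 B=19 F=17 G=16 D=15
Assign: A→slot 4, E→slot 3, C→slot 5, H→slot 2, B→slot 1, F skipped, G skipped, D skipped.
Slots: [1:B] [2:H] [3:E] [4:A] [5:C]
Profit = 19 + 23 + 43 + 64 + 38 = 187

187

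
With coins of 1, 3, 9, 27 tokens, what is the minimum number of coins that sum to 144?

6

Use the largest denomination that fits, subtract, and repeat.
144 = 5×27 + 1×9
Total coins = 5 + 1 = 6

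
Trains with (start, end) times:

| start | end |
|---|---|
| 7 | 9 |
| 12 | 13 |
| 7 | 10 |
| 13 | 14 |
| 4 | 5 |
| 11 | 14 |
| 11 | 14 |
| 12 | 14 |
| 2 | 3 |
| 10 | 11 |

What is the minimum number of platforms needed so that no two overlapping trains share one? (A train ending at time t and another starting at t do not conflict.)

The answer is the maximum number of intervals overlapping at any instant.
Events (time:±→running): 2:+→1 3:-→0 4:+→1 5:-→0 7:+→1 7:+→2 9:-→1 10:-→0 10:+→1 11:-→0 11:+→1 11:+→2 12:+→3 12:+→4 … peak 4.

4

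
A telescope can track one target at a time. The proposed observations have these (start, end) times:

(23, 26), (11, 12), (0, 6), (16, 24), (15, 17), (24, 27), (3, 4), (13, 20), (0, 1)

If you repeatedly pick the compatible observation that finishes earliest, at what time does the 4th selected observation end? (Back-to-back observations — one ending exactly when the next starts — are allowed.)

17

By end time: (0,1), (3,4), (0,6), (11,12), (15,17), (13,20), (16,24), (23,26), (24,27).
Pick (0,1); next start ≥ 1 → (3,4); next start ≥ 4 → (11,12); next start ≥ 12 → (15,17); next start ≥ 17 → (23,26).
Selected: (0,1) (3,4) (11,12) (15,17) (23,26)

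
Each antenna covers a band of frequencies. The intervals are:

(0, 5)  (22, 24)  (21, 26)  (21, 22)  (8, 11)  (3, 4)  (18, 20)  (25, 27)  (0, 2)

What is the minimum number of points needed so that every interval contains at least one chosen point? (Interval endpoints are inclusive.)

6

Sorted: [0,2] [3,4] [0,5] [8,11] [18,20] [21,22] [22,24] [21,26] [25,27]
{[0,2]} hit by 2; {[3,4],[0,5]} hit by 4; {[8,11]} hit by 11; {[18,20]} hit by 20; {[21,22],[22,24],[21,26]} hit by 22; {[25,27]} hit by 27.
Points: 2, 4, 11, 20, 22, 27 (6 total).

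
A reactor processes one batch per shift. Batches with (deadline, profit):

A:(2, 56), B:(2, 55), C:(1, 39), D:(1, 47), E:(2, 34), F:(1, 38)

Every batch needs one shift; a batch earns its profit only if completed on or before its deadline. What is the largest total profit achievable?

Sort by profit descending; place each in the latest free slot ≤ its deadline.
Profit order: A=56 B=55 D=47 C=39 F=38 E=34
Assign: A→slot 2, B→slot 1, D skipped, C skipped, F skipped, E skipped.
Slots: [1:B] [2:A]
Profit = 55 + 56 = 111

111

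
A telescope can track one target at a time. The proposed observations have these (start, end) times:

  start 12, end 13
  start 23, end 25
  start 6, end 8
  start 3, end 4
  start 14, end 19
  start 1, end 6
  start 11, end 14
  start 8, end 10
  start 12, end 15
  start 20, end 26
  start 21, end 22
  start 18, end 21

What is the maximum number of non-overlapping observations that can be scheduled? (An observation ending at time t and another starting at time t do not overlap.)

Sort by end time and greedily take each interval whose start is ≥ the last chosen end.
By end time: (3,4), (1,6), (6,8), (8,10), (12,13), (11,14), (12,15), (14,19), (18,21), (21,22), (23,25), (20,26).
Pick (3,4); next start ≥ 4 → (6,8); next start ≥ 8 → (8,10); next start ≥ 10 → (12,13); next start ≥ 13 → (14,19); next start ≥ 19 → (21,22); next start ≥ 22 → (23,25).
Selected 7 observations.

7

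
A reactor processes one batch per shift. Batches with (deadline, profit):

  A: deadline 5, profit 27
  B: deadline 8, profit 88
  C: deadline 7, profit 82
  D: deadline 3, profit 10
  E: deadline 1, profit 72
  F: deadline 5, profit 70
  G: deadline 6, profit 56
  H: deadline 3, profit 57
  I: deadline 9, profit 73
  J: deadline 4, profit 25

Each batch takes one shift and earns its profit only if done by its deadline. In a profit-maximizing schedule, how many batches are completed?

By profit: B(d8,88), C(d7,82), I(d9,73), E(d1,72), F(d5,70), H(d3,57), G(d6,56), A(d5,27), J(d4,25), D(d3,10)
B→slot 8; C→slot 7; I→slot 9; E→slot 1; F→slot 5; H→slot 3; G→slot 6; A→slot 4; J→slot 2; D skipped.
9 of 10 scheduled.

9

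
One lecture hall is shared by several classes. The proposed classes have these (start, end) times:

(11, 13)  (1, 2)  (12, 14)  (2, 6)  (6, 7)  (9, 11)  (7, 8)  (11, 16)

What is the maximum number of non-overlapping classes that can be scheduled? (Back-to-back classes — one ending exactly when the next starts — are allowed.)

Order by finish time; keep every interval that doesn't clash with the previous kept one.
By end time: (1,2), (2,6), (6,7), (7,8), (9,11), (11,13), (12,14), (11,16).
Pick (1,2); next start ≥ 2 → (2,6); next start ≥ 6 → (6,7); next start ≥ 7 → (7,8); next start ≥ 8 → (9,11); next start ≥ 11 → (11,13).
Selected 6 classes.

6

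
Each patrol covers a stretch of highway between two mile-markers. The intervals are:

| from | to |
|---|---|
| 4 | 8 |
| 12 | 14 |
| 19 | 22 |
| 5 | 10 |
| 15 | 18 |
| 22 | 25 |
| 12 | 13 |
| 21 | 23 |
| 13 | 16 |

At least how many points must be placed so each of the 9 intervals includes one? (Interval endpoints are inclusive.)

Sort by right endpoint; whenever an interval is uncovered, place a point at its right end.
By right end: [4,8]  [5,10]  [12,13]  [12,14]  [13,16]  [15,18]  [19,22]  [21,23]  [22,25]
[4,8] uncovered → point at 8; [12,13] uncovered → point at 13; [15,18] uncovered → point at 18; [19,22] uncovered → point at 22.
Points: 8, 13, 18, 22 (4 total).

4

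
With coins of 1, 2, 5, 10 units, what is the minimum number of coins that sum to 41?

Use the largest denomination that fits, subtract, and repeat.
41 − 4×10→1 − 1×1→0
Total coins = 4 + 1 = 5

5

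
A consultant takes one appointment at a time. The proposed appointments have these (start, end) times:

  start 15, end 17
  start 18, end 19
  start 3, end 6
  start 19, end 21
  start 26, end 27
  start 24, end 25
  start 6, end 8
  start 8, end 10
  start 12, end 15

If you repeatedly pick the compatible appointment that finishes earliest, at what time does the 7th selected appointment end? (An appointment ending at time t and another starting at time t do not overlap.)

21

Sorted by end: (3,6)  (6,8)  (8,10)  (12,15)  (15,17)  (18,19)  (19,21)  (24,25)  (26,27)
take (3,6); take (6,8); take (8,10); take (12,15); take (15,17); take (18,19); take (19,21); take (24,25); take (26,27).
Selected: (3,6) (6,8) (8,10) (12,15) (15,17) (18,19) (19,21) (24,25) (26,27)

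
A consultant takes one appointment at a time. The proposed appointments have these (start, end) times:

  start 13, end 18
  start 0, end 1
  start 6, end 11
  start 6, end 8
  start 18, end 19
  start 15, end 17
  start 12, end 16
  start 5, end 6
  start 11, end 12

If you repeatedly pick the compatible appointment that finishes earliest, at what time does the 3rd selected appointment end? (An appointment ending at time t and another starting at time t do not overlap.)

8

Sort by end time and greedily take each interval whose start is ≥ the last chosen end.
Sorted by end: (0,1)  (5,6)  (6,8)  (6,11)  (11,12)  (12,16)  (15,17)  (13,18)  (18,19)
take (0,1); take (5,6); take (6,8); take (11,12); take (12,16); skip (13,18); take (18,19).
Selected: (0,1) (5,6) (6,8) (11,12) (12,16) (18,19)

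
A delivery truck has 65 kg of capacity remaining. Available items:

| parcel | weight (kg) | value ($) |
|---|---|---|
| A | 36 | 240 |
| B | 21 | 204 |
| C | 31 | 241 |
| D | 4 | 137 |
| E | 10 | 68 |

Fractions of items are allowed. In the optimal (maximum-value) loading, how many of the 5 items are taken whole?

Ratios (sorted): D 34.25, B 9.71, C 7.77, E 6.80, A 6.67
take D (4 @ 137); take B (21 @ 204); take C (31 @ 241); take 9/10 of E → 61.20. Capacity used 65/65.
3 item(s) taken whole; one partial (take 9/10 of E).

3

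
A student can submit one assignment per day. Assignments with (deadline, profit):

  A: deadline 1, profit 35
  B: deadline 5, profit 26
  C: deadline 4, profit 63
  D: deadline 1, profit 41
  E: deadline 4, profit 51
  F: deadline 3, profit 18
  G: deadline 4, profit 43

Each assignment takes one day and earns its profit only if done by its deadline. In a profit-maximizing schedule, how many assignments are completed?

By profit: C(d4,63), E(d4,51), G(d4,43), D(d1,41), A(d1,35), B(d5,26), F(d3,18)
C→slot 4; E→slot 3; G→slot 2; D→slot 1; A skipped; B→slot 5; F skipped.
5 of 7 scheduled.

5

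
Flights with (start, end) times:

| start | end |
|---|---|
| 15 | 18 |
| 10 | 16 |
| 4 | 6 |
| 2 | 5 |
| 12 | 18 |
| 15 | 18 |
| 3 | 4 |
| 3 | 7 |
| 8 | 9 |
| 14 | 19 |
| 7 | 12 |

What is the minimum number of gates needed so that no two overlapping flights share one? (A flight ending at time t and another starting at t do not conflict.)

Events (time:±→running): 2:+→1 3:+→2 3:+→3 4:-→2 4:+→3 5:-→2 6:-→1 7:-→0 7:+→1 8:+→2 9:-→1 10:+→2 12:-→1 12:+→2 14:+→3 15:+→4 15:+→5 … peak 5.

5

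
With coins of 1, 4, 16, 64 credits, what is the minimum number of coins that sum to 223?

Greedy: take as many of the largest coin as possible, then repeat with the remainder.
223 − 3×64→31 − 1×16→15 − 3×4→3 − 3×1→0
Total coins = 3 + 1 + 3 + 3 = 10

10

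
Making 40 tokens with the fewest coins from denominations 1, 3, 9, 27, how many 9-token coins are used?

1

40 = 1×27 + 1×9 + 1×3 + 1×1
Count of 9: 1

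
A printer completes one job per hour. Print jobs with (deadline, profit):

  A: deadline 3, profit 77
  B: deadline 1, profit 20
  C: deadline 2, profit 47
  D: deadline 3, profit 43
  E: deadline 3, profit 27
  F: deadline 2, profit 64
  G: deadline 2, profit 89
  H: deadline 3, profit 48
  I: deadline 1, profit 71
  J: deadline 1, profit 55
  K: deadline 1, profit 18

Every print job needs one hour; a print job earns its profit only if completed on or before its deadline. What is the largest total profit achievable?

237

Take jobs in profit order; each goes to the latest open slot no later than its deadline.
By profit: G(d2,89), A(d3,77), I(d1,71), F(d2,64), J(d1,55), H(d3,48), C(d2,47), D(d3,43), E(d3,27), B(d1,20), K(d1,18)
G→slot 2; A→slot 3; I→slot 1; F skipped; J skipped; H skipped; C skipped; D skipped; E skipped; B skipped; K skipped.
Profit = 71 + 89 + 77 = 237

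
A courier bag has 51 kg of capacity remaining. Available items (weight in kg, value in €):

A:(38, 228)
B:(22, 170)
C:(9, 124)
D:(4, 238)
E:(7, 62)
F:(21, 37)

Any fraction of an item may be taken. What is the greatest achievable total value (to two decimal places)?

Greedy by value/weight ratio, highest first.
Order: D (238/4=59.50) > C (124/9=13.78) > E (62/7=8.86) > B (170/22=7.73) > A (228/38=6.00) > F (37/21=1.76)
Fill: take D (4 @ 238) → take C (9 @ 124) → take E (7 @ 62) → take B (22 @ 170) → take 9/38 of A → 54.00; 51/51 used.
Total value = 648.00

648.00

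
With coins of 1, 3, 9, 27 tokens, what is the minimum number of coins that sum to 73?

Greedy: take as many of the largest coin as possible, then repeat with the remainder.
73 − 2×27→19 − 2×9→1 − 1×1→0
Total coins = 2 + 2 + 1 = 5

5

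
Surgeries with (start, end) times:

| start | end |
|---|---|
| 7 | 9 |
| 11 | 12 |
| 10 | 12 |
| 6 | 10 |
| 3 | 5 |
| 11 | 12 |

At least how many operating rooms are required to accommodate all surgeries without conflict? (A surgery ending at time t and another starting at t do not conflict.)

The answer is the maximum number of intervals overlapping at any instant.
starts: [3, 6, 7, 10, 11, 11]
ends:   [5, 9, 10, 12, 12, 12]
s3→1 e5→0 s6→1 s7→2 e9→1 e10→0 s10→1 s11→2 s11→3  — peak 3.

3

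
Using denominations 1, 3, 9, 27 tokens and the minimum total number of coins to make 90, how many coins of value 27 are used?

3

90 − 3×27→9 − 1×9→0
Count of 27: 3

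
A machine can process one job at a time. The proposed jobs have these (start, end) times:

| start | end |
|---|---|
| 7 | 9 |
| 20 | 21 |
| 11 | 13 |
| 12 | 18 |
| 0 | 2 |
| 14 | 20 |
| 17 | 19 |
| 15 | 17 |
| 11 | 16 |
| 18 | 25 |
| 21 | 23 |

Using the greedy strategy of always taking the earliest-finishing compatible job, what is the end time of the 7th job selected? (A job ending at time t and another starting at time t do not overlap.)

Sort by end time and greedily take each interval whose start is ≥ the last chosen end.
Sorted by end: (0,2)  (7,9)  (11,13)  (11,16)  (15,17)  (12,18)  (17,19)  (14,20)  (20,21)  (21,23)  (18,25)
take (0,2); take (7,9); take (11,13); take (15,17); skip (12,18); take (17,19); take (20,21); take (21,23).
Selected: (0,2) (7,9) (11,13) (15,17) (17,19) (20,21) (21,23)

23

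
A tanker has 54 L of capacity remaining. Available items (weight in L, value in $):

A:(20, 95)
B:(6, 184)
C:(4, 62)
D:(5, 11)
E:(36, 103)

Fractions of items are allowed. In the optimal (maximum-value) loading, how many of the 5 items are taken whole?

Sort by value per unit weight and fill in that order.
Ratios (sorted): B 30.67, C 15.50, A 4.75, E 2.86, D 2.20
take B (6 @ 184); take C (4 @ 62); take A (20 @ 95); take 24/36 of E → 68.67. Capacity used 54/54.
3 item(s) taken whole; one partial (take 24/36 of E).

3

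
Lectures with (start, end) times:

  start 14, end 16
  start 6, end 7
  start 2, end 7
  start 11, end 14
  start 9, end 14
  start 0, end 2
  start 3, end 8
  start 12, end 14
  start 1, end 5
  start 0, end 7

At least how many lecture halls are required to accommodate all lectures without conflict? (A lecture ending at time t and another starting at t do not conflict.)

4

Count concurrent intervals with a sweep; the peak is the room count.
Events (time:±→running): 0:+→1 0:+→2 1:+→3 2:-→2 2:+→3 3:+→4 … peak 4.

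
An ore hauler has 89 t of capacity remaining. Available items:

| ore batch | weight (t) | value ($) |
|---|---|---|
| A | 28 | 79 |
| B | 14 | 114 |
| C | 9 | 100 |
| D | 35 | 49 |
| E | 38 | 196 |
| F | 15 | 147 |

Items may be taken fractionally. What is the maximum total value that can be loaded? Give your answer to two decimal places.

593.68

Sort by value per unit weight and fill in that order.
Ratios (sorted): C 11.11, F 9.80, B 8.14, E 5.16, A 2.82, D 1.40
take C (9 @ 100); take F (15 @ 147); take B (14 @ 114); take E (38 @ 196); take 13/28 of A → 36.68. Capacity used 89/89.
Total value = 593.68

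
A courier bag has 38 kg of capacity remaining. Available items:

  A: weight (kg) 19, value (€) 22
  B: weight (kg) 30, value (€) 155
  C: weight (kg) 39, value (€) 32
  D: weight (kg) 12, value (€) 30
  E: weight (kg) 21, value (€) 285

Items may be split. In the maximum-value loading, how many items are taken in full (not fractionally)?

Ratios (sorted): E 13.57, B 5.17, D 2.50, A 1.16, C 0.82
take E (21 @ 285); take 17/30 of B → 87.83. Capacity used 38/38.
1 item(s) taken whole; one partial (take 17/30 of B).

1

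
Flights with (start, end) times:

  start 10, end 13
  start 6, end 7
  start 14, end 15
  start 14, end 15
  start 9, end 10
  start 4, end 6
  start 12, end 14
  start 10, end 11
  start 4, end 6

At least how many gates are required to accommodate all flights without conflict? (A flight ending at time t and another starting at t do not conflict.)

Events (time:±→running): 4:+→1 4:+→2 … peak 2.

2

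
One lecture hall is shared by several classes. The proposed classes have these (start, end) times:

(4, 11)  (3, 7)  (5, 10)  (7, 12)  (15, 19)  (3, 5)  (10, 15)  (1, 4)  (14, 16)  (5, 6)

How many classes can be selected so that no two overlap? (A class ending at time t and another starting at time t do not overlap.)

By end time: (1,4), (3,5), (5,6), (3,7), (5,10), (4,11), (7,12), (10,15), (14,16), (15,19).
Pick (1,4); next start ≥ 4 → (5,6); next start ≥ 6 → (7,12); next start ≥ 12 → (14,16).
Selected 4 classes.

4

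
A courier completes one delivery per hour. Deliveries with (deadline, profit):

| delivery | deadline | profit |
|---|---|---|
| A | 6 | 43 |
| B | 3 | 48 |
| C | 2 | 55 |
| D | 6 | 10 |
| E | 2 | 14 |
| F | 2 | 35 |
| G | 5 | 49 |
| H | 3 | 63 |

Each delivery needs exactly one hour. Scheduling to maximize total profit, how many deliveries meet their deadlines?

By profit: H(d3,63), C(d2,55), G(d5,49), B(d3,48), A(d6,43), F(d2,35), E(d2,14), D(d6,10)
H→slot 3; C→slot 2; G→slot 5; B→slot 1; A→slot 6; F skipped; E skipped; D→slot 4.
6 of 8 scheduled.

6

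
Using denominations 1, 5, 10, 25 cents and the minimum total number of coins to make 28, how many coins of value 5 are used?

0

Use the largest denomination that fits, subtract, and repeat.
28 = 1×25 + 3×1
Count of 5: 0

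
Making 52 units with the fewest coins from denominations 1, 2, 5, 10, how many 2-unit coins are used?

Use the largest denomination that fits, subtract, and repeat.
52 = 5×10 + 1×2
Count of 2: 1

1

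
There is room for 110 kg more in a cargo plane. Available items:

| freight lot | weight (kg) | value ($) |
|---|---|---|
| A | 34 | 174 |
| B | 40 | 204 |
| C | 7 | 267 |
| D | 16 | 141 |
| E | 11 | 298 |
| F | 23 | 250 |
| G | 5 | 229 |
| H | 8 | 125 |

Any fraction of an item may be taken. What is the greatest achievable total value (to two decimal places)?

1514.60

Ratios (sorted): G 45.80, C 38.14, E 27.09, H 15.62, F 10.87, D 8.81, A 5.12, B 5.10
take G (5 @ 229); take C (7 @ 267); take E (11 @ 298); take H (8 @ 125); take F (23 @ 250); take D (16 @ 141); take A (34 @ 174); take 6/40 of B → 30.60. Capacity used 110/110.
Total value = 1514.60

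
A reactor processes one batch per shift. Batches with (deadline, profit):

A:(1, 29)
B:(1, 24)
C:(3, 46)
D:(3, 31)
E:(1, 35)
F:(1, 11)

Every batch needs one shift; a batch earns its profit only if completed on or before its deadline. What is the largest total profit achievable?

112

Sort by profit descending; place each in the latest free slot ≤ its deadline.
By profit: C(d3,46), E(d1,35), D(d3,31), A(d1,29), B(d1,24), F(d1,11)
C→slot 3; E→slot 1; D→slot 2; A skipped; B skipped; F skipped.
Profit = 35 + 31 + 46 = 112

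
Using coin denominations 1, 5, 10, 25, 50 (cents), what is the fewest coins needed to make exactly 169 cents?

169 = 3×50 + 1×10 + 1×5 + 4×1
Total coins = 3 + 1 + 1 + 4 = 9

9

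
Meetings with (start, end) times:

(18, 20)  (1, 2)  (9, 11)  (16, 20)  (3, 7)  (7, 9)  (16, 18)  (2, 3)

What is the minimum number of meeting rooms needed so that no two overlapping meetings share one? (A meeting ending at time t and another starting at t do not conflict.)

Events (time:±→running): 1:+→1 2:-→0 2:+→1 3:-→0 3:+→1 7:-→0 7:+→1 9:-→0 9:+→1 11:-→0 16:+→1 16:+→2 … peak 2.

2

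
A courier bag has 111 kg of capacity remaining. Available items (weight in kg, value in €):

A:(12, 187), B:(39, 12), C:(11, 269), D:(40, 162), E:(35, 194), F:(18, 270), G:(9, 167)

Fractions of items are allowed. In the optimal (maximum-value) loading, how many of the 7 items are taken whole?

5

Sort by value per unit weight and fill in that order.
Order: C (269/11=24.45) > G (167/9=18.56) > A (187/12=15.58) > F (270/18=15.00) > E (194/35=5.54) > D (162/40=4.05) > B (12/39=0.31)
Fill: take C (11 @ 269) → take G (9 @ 167) → take A (12 @ 187) → take F (18 @ 270) → take E (35 @ 194) → take 26/40 of D → 105.30; 111/111 used.
5 item(s) taken whole; one partial (take 26/40 of D).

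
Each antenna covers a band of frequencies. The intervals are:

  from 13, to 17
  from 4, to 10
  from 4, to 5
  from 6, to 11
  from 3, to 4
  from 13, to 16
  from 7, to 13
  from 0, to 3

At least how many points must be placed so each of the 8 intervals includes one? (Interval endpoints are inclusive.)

Sort by right endpoint; whenever an interval is uncovered, place a point at its right end.
Sorted: [0,3] [3,4] [4,5] [4,10] [6,11] [7,13] [13,16] [13,17]
{[0,3],[3,4]} hit by 3; {[4,5],[4,10]} hit by 5; {[6,11],[7,13]} hit by 11; {[13,16],[13,17]} hit by 16.
Points: 3, 5, 11, 16 (4 total).

4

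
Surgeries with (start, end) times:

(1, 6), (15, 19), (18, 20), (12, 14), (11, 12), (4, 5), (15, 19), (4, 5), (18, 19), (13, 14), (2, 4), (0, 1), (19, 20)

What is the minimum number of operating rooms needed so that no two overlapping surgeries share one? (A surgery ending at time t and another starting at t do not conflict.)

Count concurrent intervals with a sweep; the peak is the room count.
starts: [0, 1, 2, 4, 4, 11, 12, 13, 15, 15, 18, 18, 19]
ends:   [1, 4, 5, 5, 6, 12, 14, 14, 19, 19, 19, 20, 20]
s0→1 e1→0 s1→1 s2→2 e4→1 s4→2 s4→3 e5→2 e5→1 e6→0 s11→1 e12→0 s12→1 s13→2 e14→1 e14→0 s15→1 s15→2 s18→3 s18→4  — peak 4.

4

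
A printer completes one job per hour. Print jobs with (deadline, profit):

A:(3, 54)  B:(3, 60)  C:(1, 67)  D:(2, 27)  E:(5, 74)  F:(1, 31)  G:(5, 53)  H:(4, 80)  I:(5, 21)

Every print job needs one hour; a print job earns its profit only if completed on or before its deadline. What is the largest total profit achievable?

By profit: H(d4,80), E(d5,74), C(d1,67), B(d3,60), A(d3,54), G(d5,53), F(d1,31), D(d2,27), I(d5,21)
H→slot 4; E→slot 5; C→slot 1; B→slot 3; A→slot 2; G skipped; F skipped; D skipped; I skipped.
Profit = 67 + 54 + 60 + 80 + 74 = 335

335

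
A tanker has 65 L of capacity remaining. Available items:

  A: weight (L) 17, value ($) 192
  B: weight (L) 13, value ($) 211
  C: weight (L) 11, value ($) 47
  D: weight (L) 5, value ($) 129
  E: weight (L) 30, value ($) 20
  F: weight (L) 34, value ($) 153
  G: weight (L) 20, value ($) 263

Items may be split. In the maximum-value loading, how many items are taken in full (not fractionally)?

4

Order: D (129/5=25.80) > B (211/13=16.23) > G (263/20=13.15) > A (192/17=11.29) > F (153/34=4.50) > C (47/11=4.27) > E (20/30=0.67)
Fill: take D (5 @ 129) → take B (13 @ 211) → take G (20 @ 263) → take A (17 @ 192) → take 10/34 of F → 45.00; 65/65 used.
4 item(s) taken whole; one partial (take 10/34 of F).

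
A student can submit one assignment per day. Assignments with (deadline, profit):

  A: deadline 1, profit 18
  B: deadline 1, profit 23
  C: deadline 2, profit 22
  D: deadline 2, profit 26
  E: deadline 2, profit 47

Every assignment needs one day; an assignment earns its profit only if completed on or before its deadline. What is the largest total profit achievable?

73

By profit: E(d2,47), D(d2,26), B(d1,23), C(d2,22), A(d1,18)
E→slot 2; D→slot 1; B skipped; C skipped; A skipped.
Profit = 26 + 47 = 73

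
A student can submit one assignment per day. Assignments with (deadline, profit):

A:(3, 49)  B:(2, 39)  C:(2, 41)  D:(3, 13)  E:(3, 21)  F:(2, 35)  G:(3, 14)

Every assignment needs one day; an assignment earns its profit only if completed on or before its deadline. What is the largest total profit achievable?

By profit: A(d3,49), C(d2,41), B(d2,39), F(d2,35), E(d3,21), G(d3,14), D(d3,13)
A→slot 3; C→slot 2; B→slot 1; F skipped; E skipped; G skipped; D skipped.
Profit = 39 + 41 + 49 = 129

129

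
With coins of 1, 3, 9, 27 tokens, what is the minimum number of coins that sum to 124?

8

Use the largest denomination that fits, subtract, and repeat.
124 − 4×27→16 − 1×9→7 − 2×3→1 − 1×1→0
Total coins = 4 + 1 + 2 + 1 = 8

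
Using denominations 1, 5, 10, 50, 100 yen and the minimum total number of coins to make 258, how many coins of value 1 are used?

3

258 − 2×100→58 − 1×50→8 − 1×5→3 − 3×1→0
Count of 1: 3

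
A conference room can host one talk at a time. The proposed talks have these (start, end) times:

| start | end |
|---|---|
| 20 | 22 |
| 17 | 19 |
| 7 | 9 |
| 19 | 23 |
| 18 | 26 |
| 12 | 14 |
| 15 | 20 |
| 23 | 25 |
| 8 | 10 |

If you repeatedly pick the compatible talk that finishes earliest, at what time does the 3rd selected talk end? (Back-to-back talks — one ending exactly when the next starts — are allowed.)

Order by finish time; keep every interval that doesn't clash with the previous kept one.
Sorted by end: (7,9)  (8,10)  (12,14)  (17,19)  (15,20)  (20,22)  (19,23)  (23,25)  (18,26)
take (7,9); skip (8,10); take (12,14); take (17,19); skip (15,20); take (20,22); take (23,25).
Selected: (7,9) (12,14) (17,19) (20,22) (23,25)

19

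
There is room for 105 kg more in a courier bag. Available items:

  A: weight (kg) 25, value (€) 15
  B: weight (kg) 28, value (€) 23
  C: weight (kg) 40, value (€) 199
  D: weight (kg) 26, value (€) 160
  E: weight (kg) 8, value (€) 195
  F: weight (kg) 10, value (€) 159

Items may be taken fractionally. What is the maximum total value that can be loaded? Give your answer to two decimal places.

Greedy by value/weight ratio, highest first.
Ratios (sorted): E 24.38, F 15.90, D 6.15, C 4.97, B 0.82, A 0.60
take E (8 @ 195); take F (10 @ 159); take D (26 @ 160); take C (40 @ 199); take 21/28 of B → 17.25. Capacity used 105/105.
Total value = 730.25

730.25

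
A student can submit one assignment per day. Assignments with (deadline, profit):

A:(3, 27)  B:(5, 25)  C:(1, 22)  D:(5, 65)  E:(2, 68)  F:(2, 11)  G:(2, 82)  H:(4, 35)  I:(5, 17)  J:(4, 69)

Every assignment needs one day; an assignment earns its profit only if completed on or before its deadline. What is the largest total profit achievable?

Take jobs in profit order; each goes to the latest open slot no later than its deadline.
By profit: G(d2,82), J(d4,69), E(d2,68), D(d5,65), H(d4,35), A(d3,27), B(d5,25), C(d1,22), I(d5,17), F(d2,11)
G→slot 2; J→slot 4; E→slot 1; D→slot 5; H→slot 3; A skipped; B skipped; C skipped; I skipped; F skipped.
Profit = 68 + 82 + 35 + 69 + 65 = 319

319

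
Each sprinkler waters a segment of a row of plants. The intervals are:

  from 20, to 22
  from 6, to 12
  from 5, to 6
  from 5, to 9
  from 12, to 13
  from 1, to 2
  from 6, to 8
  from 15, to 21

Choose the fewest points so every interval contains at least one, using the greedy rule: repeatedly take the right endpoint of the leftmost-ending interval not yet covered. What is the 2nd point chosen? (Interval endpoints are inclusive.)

Sorted: [1,2] [5,6] [6,8] [5,9] [6,12] [12,13] [15,21] [20,22]
{[1,2]} hit by 2; {[5,6],[6,8],[5,9],[6,12]} hit by 6; {[12,13]} hit by 13; {[15,21],[20,22]} hit by 21.
Points: 2, 6, 13, 21 (4 total).

6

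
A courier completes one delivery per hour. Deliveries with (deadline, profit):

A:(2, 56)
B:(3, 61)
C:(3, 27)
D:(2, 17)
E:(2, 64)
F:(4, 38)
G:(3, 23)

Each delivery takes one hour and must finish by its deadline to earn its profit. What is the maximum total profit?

219

By profit: E(d2,64), B(d3,61), A(d2,56), F(d4,38), C(d3,27), G(d3,23), D(d2,17)
E→slot 2; B→slot 3; A→slot 1; F→slot 4; C skipped; G skipped; D skipped.
Profit = 56 + 64 + 61 + 38 = 219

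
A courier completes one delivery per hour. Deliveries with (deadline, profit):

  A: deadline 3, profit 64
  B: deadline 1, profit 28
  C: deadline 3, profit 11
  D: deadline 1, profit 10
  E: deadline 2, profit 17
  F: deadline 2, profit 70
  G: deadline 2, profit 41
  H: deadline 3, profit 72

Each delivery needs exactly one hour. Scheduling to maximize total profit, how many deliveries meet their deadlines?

Take jobs in profit order; each goes to the latest open slot no later than its deadline.
By profit: H(d3,72), F(d2,70), A(d3,64), G(d2,41), B(d1,28), E(d2,17), C(d3,11), D(d1,10)
H→slot 3; F→slot 2; A→slot 1; G skipped; B skipped; E skipped; C skipped; D skipped.
3 of 8 scheduled.

3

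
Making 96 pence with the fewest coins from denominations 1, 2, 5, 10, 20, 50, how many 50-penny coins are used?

96 − 1×50→46 − 2×20→6 − 1×5→1 − 1×1→0
Count of 50: 1

1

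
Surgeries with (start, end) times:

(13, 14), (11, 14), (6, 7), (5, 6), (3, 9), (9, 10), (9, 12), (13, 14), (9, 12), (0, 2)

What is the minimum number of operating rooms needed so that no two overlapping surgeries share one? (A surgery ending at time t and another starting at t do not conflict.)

starts: [0, 3, 5, 6, 9, 9, 9, 11, 13, 13]
ends:   [2, 6, 7, 9, 10, 12, 12, 14, 14, 14]
s0→1 e2→0 s3→1 s5→2 e6→1 s6→2 e7→1 e9→0 s9→1 s9→2 s9→3  — peak 3.

3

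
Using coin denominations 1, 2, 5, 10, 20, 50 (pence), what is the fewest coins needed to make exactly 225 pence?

Greedy: take as many of the largest coin as possible, then repeat with the remainder.
225 = 4×50 + 1×20 + 1×5
Total coins = 4 + 1 + 1 = 6

6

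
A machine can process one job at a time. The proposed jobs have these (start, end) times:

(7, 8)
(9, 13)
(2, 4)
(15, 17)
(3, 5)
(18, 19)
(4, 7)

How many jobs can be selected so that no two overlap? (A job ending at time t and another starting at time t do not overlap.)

6

Order by finish time; keep every interval that doesn't clash with the previous kept one.
By end time: (2,4), (3,5), (4,7), (7,8), (9,13), (15,17), (18,19).
Pick (2,4); next start ≥ 4 → (4,7); next start ≥ 7 → (7,8); next start ≥ 8 → (9,13); next start ≥ 13 → (15,17); next start ≥ 17 → (18,19).
Selected 6 jobs.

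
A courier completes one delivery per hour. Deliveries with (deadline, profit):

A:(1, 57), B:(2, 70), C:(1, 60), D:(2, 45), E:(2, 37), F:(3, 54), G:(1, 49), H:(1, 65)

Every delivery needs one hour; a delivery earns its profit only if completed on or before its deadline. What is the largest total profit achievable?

189

Take jobs in profit order; each goes to the latest open slot no later than its deadline.
Profit order: B=70 H=65 C=60 A=57 F=54 G=49 D=45 E=37
Assign: B→slot 2, H→slot 1, C skipped, A skipped, F→slot 3, G skipped, D skipped, E skipped.
Slots: [1:H] [2:B] [3:F]
Profit = 65 + 70 + 54 = 189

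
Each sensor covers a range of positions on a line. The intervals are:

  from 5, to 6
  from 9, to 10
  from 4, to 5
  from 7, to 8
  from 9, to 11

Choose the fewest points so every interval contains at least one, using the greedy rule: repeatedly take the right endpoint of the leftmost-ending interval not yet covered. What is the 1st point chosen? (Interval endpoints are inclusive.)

5

Sort by right endpoint; whenever an interval is uncovered, place a point at its right end.
Sorted: [4,5] [5,6] [7,8] [9,10] [9,11]
{[4,5],[5,6]} hit by 5; {[7,8]} hit by 8; {[9,10],[9,11]} hit by 10.
Points: 5, 8, 10 (3 total).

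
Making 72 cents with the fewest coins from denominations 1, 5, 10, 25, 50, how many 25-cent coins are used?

0

Greedy: take as many of the largest coin as possible, then repeat with the remainder.
72 = 1×50 + 2×10 + 2×1
Count of 25: 0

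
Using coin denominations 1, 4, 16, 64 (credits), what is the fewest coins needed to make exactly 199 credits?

7

199 − 3×64→7 − 1×4→3 − 3×1→0
Total coins = 3 + 1 + 3 = 7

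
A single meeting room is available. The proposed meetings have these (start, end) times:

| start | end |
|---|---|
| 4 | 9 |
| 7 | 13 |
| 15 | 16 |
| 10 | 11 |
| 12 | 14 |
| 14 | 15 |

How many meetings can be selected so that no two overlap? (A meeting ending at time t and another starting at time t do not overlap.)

Sort by end time and greedily take each interval whose start is ≥ the last chosen end.
Sorted by end: (4,9)  (10,11)  (7,13)  (12,14)  (14,15)  (15,16)
take (4,9); take (10,11); take (12,14); take (14,15); take (15,16).
Selected 5 meetings.

5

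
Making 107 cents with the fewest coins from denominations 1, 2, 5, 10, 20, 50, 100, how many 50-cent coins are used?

0

Use the largest denomination that fits, subtract, and repeat.
107 − 1×100→7 − 1×5→2 − 1×2→0
Count of 50: 0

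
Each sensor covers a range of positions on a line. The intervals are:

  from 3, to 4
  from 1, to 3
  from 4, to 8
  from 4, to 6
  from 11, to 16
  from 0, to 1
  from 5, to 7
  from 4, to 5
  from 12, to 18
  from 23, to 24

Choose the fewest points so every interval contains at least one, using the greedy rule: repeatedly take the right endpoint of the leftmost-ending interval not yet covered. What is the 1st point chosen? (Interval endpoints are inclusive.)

1

By right end: [0,1]  [1,3]  [3,4]  [4,5]  [4,6]  [5,7]  [4,8]  [11,16]  [12,18]  [23,24]
[0,1] uncovered → point at 1; [3,4] uncovered → point at 4; [5,7] uncovered → point at 7; [11,16] uncovered → point at 16; [23,24] uncovered → point at 24.
Points: 1, 4, 7, 16, 24 (5 total).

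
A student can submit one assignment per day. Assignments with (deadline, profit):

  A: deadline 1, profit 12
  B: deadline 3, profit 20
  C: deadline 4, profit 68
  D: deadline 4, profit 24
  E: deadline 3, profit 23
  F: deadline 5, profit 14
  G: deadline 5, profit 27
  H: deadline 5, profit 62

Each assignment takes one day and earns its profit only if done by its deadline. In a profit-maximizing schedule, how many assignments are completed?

5

Sort by profit descending; place each in the latest free slot ≤ its deadline.
By profit: C(d4,68), H(d5,62), G(d5,27), D(d4,24), E(d3,23), B(d3,20), F(d5,14), A(d1,12)
C→slot 4; H→slot 5; G→slot 3; D→slot 2; E→slot 1; B skipped; F skipped; A skipped.
5 of 8 scheduled.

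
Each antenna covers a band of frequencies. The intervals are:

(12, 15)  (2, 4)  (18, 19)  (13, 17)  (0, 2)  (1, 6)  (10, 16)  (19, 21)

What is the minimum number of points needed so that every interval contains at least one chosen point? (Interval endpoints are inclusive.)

3

Sort by right endpoint; whenever an interval is uncovered, place a point at its right end.
By right end: [0,2]  [2,4]  [1,6]  [12,15]  [10,16]  [13,17]  [18,19]  [19,21]
[0,2] uncovered → point at 2; [12,15] uncovered → point at 15; [18,19] uncovered → point at 19.
Points: 2, 15, 19 (3 total).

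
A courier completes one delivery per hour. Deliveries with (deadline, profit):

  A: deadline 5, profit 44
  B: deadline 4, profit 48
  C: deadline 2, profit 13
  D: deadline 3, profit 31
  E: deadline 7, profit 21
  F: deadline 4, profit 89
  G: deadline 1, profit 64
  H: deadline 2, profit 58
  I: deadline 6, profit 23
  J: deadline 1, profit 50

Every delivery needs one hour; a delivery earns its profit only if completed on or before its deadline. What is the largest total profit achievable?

By profit: F(d4,89), G(d1,64), H(d2,58), J(d1,50), B(d4,48), A(d5,44), D(d3,31), I(d6,23), E(d7,21), C(d2,13)
F→slot 4; G→slot 1; H→slot 2; J skipped; B→slot 3; A→slot 5; D skipped; I→slot 6; E→slot 7; C skipped.
Profit = 64 + 58 + 48 + 89 + 44 + 23 + 21 = 347

347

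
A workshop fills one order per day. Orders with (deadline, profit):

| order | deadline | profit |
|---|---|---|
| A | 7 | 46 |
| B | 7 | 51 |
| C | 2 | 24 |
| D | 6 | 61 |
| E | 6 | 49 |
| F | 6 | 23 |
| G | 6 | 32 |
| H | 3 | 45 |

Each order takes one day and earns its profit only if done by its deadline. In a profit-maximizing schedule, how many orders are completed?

7

Take jobs in profit order; each goes to the latest open slot no later than its deadline.
Profit order: D=61 B=51 E=49 A=46 H=45 G=32 C=24 F=23
Assign: D→slot 6, B→slot 7, E→slot 5, A→slot 4, H→slot 3, G→slot 2, C→slot 1, F skipped.
Slots: [1:C] [2:G] [3:H] [4:A] [5:E] [6:D] [7:B]
7 of 8 scheduled.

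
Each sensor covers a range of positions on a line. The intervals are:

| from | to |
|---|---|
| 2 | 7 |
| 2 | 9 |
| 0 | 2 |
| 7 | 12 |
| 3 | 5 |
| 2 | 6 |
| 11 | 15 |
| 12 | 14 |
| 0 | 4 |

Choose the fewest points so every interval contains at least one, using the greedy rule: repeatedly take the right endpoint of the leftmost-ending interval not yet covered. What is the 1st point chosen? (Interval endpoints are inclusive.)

2

Process intervals by earliest right end; each time one isn't hit yet, stab at its right endpoint.
By right end: [0,2]  [0,4]  [3,5]  [2,6]  [2,7]  [2,9]  [7,12]  [12,14]  [11,15]
[0,2] uncovered → point at 2; [3,5] uncovered → point at 5; [7,12] uncovered → point at 12.
Points: 2, 5, 12 (3 total).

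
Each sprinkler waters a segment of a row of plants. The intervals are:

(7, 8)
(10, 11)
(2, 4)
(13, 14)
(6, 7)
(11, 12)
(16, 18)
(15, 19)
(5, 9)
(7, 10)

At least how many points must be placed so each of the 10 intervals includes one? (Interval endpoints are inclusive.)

Sorted: [2,4] [6,7] [7,8] [5,9] [7,10] [10,11] [11,12] [13,14] [16,18] [15,19]
{[2,4]} hit by 4; {[6,7],[7,8],[5,9],[7,10]} hit by 7; {[10,11],[11,12]} hit by 11; {[13,14]} hit by 14; {[16,18],[15,19]} hit by 18.
Points: 4, 7, 11, 14, 18 (5 total).

5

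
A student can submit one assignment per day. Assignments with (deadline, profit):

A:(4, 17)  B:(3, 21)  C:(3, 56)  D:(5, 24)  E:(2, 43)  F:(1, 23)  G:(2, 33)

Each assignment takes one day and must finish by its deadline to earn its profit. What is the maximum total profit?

Take jobs in profit order; each goes to the latest open slot no later than its deadline.
By profit: C(d3,56), E(d2,43), G(d2,33), D(d5,24), F(d1,23), B(d3,21), A(d4,17)
C→slot 3; E→slot 2; G→slot 1; D→slot 5; F skipped; B skipped; A→slot 4.
Profit = 33 + 43 + 56 + 17 + 24 = 173

173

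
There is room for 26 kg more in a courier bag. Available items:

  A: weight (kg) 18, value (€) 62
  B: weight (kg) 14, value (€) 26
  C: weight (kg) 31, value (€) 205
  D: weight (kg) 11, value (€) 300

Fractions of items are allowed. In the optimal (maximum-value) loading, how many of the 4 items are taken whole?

1

Greedy by value/weight ratio, highest first.
Ratios (sorted): D 27.27, C 6.61, A 3.44, B 1.86
take D (11 @ 300); take 15/31 of C → 99.19. Capacity used 26/26.
1 item(s) taken whole; one partial (take 15/31 of C).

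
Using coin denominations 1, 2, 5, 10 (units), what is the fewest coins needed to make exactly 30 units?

3

30 − 3×10→0
Total coins = 3 = 3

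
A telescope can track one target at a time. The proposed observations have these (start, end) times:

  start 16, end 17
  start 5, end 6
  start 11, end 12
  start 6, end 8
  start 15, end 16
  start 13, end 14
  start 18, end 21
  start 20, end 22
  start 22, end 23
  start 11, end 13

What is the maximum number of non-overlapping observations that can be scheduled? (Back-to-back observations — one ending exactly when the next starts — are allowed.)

8

Order by finish time; keep every interval that doesn't clash with the previous kept one.
By end time: (5,6), (6,8), (11,12), (11,13), (13,14), (15,16), (16,17), (18,21), (20,22), (22,23).
Pick (5,6); next start ≥ 6 → (6,8); next start ≥ 8 → (11,12); next start ≥ 12 → (13,14); next start ≥ 14 → (15,16); next start ≥ 16 → (16,17); next start ≥ 17 → (18,21); next start ≥ 21 → (22,23).
Selected 8 observations.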